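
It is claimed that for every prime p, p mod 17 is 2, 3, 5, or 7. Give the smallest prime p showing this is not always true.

p = 11

Check each prime p in order until the claim fails.
For p = 2, 3, 5, 7 the conclusion holds.
p = 11: 11 mod 17 = 11 — not in {2, 3, 5, 7}.
So p = 11 is the smallest counterexample.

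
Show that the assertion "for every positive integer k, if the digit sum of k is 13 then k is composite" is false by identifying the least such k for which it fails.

Check each positive integer k in order until the digit sum of k is 13 but k is prime.
For k = 49, 58 the conclusion holds.
k = 67: digit sum 13; 67 is prime, not composite.

k = 67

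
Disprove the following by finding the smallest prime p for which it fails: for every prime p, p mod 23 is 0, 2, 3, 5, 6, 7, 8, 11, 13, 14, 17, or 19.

The first 12 eligible values, up to p = 37, all satisfy the conclusion.
p = 41: 41 mod 23 = 18 — not in {0, 2, 3, 5, 6, 7, 8, 11, 13, 14, 17, 19}.

p = 41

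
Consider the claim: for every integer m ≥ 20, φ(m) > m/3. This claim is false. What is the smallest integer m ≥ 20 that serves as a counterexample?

We need the least integer m ≥ 20 for which the claim fails.
The first 4 eligible values, up to m = 23, all satisfy the conclusion.
m = 24: φ(24) = 8 and 24/3 = 8, so φ(24) ≤ 24/3.

m = 24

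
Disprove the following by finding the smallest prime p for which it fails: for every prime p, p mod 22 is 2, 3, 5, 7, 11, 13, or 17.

p = 19

We need the least prime p for which the claim fails.
The first 7 eligible values, up to p = 17, all satisfy the conclusion.
p = 19: 19 mod 22 = 19 — not in {2, 3, 5, 7, 11, 13, 17}.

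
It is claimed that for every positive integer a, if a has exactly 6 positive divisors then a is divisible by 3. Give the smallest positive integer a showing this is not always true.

a = 20

a = 12: τ(12) = 6; 12 mod 3 = 0.
a = 18: τ(18) = 6; 18 mod 3 = 0.
a = 20: τ(20) = 6; 20 mod 3 = 2.
Hence a = 20 is a counterexample.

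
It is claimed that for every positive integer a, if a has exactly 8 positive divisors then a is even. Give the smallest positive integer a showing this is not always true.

a = 105

Check each positive integer a in order until a has exactly 8 positive divisors but a is odd.
The first 12 eligible values, up to a = 104, all satisfy the conclusion.
a = 105: divisors of 105: 1, 3, 5, 7, 15, 21, 35, 105; 105 is odd.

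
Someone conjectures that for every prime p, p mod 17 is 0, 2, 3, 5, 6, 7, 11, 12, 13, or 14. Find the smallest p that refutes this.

p = 43

We need the least prime p for which the claim fails.
For p = 2, 3, 5, 7, …, 31, 37, 41 the conclusion holds.
p = 43: 43 mod 17 = 9 — not in {0, 2, 3, 5, 6, 7, 11, 12, 13, 14}.
So p = 43 is the smallest counterexample.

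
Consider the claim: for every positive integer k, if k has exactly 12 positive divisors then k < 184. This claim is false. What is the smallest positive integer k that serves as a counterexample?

k = 198

Check each positive integer k in order until k has exactly 12 positive divisors but the claim fails.
The first 12 eligible values, up to k = 160, all satisfy the conclusion.
k = 198: τ(198) = 12; 198 ≥ 184.
Hence k = 198 is a counterexample.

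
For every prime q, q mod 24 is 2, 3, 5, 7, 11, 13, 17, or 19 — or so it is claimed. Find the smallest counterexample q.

Check each prime q in order until the claim fails.
The first 8 eligible values, up to q = 19, all satisfy the conclusion.
q = 23: 23 mod 24 = 23 — not in {2, 3, 5, 7, 11, 13, 17, 19}.
Thus q = 23 disproves the claim, and no smaller q works.

q = 23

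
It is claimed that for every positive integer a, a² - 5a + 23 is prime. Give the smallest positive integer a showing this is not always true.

A counterexample is any positive integer a such that a² - 5a + 23 is not prime; we check each in order.
For a = 1, 2, 3, 4, …, 16, 17, 18 the conclusion holds.
a = 19: a² - 5a + 23 = 289 = 17 × 17, composite.

a = 19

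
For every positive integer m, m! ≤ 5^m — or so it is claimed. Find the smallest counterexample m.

Check each positive integer m in order until m! > 5^m.
For m = 1, 2, 3, 4, …, 9, 10, 11 the conclusion holds.
m = 12: m! = 479001600 and 5^m = 244140625, so 479001600 > 244140625.

m = 12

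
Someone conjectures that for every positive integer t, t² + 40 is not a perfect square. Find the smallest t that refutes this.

A counterexample is any positive integer t such that t² + 40 is a perfect square; we check each in order.
For t = 1, 2 the conclusion holds.
t = 3: 3² + 40 = 49 = 7², a perfect square.

t = 3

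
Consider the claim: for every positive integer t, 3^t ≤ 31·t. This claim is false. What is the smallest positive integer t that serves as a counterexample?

t = 5

The first 4 eligible values, up to t = 4, all satisfy the conclusion.
t = 5: 3^t = 243 and 31·t = 155, so 243 > 155.
Thus t = 5 disproves the claim, and no smaller t works.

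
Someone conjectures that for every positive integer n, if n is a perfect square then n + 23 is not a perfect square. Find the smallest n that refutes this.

n = 121

Check each positive integer n in order until n is a perfect square but n + 23 is a perfect square.
For n = 1, 4, 9, 16, 25, 36, 49, 64, 81, 100 the conclusion holds.
n = 121: 121 = 11² and 121 + 23 = 144 = 12².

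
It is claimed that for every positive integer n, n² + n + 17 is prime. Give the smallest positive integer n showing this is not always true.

n = 16

The first 15 eligible values, up to n = 15, all satisfy the conclusion.
n = 16: n² + n + 17 = 289 = 17 × 17, composite.
So n = 16 is the smallest counterexample.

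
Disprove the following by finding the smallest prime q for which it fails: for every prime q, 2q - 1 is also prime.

q = 5

Check each prime q in order until 2q - 1 is not prime.
For q = 2, 3 the conclusion holds.
q = 5: 2q - 1 = 9 = 3 × 3, not prime.
So q = 5 is the smallest counterexample.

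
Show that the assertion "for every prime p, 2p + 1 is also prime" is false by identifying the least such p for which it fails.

We need the least prime p for which 2p + 1 is not prime.
For p = 2, 3, 5 the conclusion holds.
p = 7: 2p + 1 = 15 = 3 × 5, not prime.

p = 7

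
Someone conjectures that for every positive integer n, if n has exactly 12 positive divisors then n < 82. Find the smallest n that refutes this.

n = 84

A counterexample is any positive integer n such that n has exactly 12 positive divisors but the claim fails; we check each in order.
For n = 60, 72 the conclusion holds.
n = 84: τ(84) = 12; 84 ≥ 82.
So n = 84 is the smallest counterexample.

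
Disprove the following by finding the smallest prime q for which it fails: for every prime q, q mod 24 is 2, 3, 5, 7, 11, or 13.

We need the least prime q for which the claim fails.
q = 2: 2 mod 24 = 2.
q = 3: 3 mod 24 = 3.
q = 5: 5 mod 24 = 5.
q = 7: 7 mod 24 = 7.
q = 11: 11 mod 24 = 11.
q = 13: 13 mod 24 = 13.
q = 17: 17 mod 24 = 17 — not in {2, 3, 5, 7, 11, 13}.
Hence q = 17 is a counterexample.

q = 17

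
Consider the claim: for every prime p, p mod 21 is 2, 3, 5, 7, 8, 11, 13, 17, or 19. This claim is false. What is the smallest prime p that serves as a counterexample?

A counterexample is any prime p such that the claim fails; we check each in order.
The first 10 eligible values, up to p = 29, all satisfy the conclusion.
p = 31: 31 mod 21 = 10 — not in {2, 3, 5, 7, 8, 11, 13, 17, 19}.
Hence p = 31 is a counterexample.

p = 31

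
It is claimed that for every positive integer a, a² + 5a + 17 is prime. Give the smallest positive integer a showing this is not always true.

a = 8

A counterexample is any positive integer a such that a² + 5a + 17 is not prime; we check each in order.
For a = 1, 2, 3, 4, 5, 6, 7 the conclusion holds.
a = 8: a² + 5a + 17 = 121 = 11 × 11, composite.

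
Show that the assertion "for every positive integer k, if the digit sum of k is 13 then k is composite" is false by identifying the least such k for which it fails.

k = 67

Check each positive integer k in order until the digit sum of k is 13 but k is prime.
k = 49: digit sum 13; 49 is composite.
k = 58: digit sum 13; 58 is composite.
k = 67: digit sum 13; 67 is prime, not composite.
Thus k = 67 disproves the claim, and no smaller k works.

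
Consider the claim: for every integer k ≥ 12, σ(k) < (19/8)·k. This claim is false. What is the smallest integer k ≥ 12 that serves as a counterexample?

Check each integer k ≥ 12 in order until the claim fails.
The first 12 eligible values, up to k = 23, all satisfy the conclusion.
k = 24: σ(24) = 60; 60 ≥ 57.

k = 24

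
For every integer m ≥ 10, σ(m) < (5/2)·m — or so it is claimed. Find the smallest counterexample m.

m = 24

A counterexample is any integer m ≥ 10 such that the claim fails; we check each in order.
For m = 10, 11, 12, 13, …, 21, 22, 23 the conclusion holds.
m = 24: σ(24) = 60; 60 ≥ 60.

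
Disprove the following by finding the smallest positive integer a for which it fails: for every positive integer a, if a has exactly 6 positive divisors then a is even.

The first 6 eligible values, up to a = 44, all satisfy the conclusion.
a = 45: divisors of 45: 1, 3, 5, 9, 15, 45; 45 is odd.

a = 45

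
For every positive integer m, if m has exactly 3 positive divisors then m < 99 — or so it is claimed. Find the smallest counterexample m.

m = 121

We need the least positive integer m for which m has exactly 3 positive divisors but the claim fails.
For m = 4, 9, 25, 49 the conclusion holds.
m = 121: τ(121) = 3; 121 ≥ 99.
Thus m = 121 disproves the claim, and no smaller m works.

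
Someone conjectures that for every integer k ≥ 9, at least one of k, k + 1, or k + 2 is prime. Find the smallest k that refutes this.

k = 14

Check each integer k ≥ 9 in order until k, k + 1, k + 2 are all composite.
k = 9: 11 is prime.
k = 10: 11 is prime.
k = 11: 11 is prime.
k = 12: 13 is prime.
k = 13: 13 is prime.
k = 14: 14 = 2 × 7; 15 = 3 × 5; 16 = 2 × 8 — all composite.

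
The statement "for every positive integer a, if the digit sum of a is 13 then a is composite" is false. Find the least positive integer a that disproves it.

Check each positive integer a in order until the digit sum of a is 13 but a is prime.
For a = 49, 58 the conclusion holds.
a = 67: digit sum 13; 67 is prime, not composite.

a = 67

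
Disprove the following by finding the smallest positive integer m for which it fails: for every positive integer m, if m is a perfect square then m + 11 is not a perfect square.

The first 4 eligible values, up to m = 16, all satisfy the conclusion.
m = 25: 25 = 5² and 25 + 11 = 36 = 6².
Thus m = 25 disproves the claim, and no smaller m works.

m = 25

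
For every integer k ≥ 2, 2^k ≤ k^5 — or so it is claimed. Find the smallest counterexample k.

k = 23

We need the least integer k ≥ 2 for which 2^k > k^5.
For k = 2, 3, 4, 5, …, 20, 21, 22 the conclusion holds.
k = 23: 2^k = 8388608 and k^5 = 6436343, so 8388608 > 6436343.
So k = 23 is the smallest counterexample.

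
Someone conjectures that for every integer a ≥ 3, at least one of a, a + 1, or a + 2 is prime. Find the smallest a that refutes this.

The first 5 eligible values, up to a = 7, all satisfy the conclusion.
a = 8: 8 = 2 × 4; 9 = 3 × 3; 10 = 2 × 5 — all composite.
Hence a = 8 is a counterexample.

a = 8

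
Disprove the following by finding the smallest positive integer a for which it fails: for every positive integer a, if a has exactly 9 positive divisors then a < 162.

We need the least positive integer a for which a has exactly 9 positive divisors but the claim fails.
For a = 36, 100 the conclusion holds.
a = 196: τ(196) = 9; 196 ≥ 162.
Hence a = 196 is a counterexample.

a = 196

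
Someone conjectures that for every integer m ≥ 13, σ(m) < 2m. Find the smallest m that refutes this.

A counterexample is any integer m ≥ 13 such that the claim fails; we check each in order.
m = 13: σ(13) = 14; 14 < 26.
m = 14: σ(14) = 24; 24 < 28.
m = 15: σ(15) = 24; 24 < 30.
m = 16: σ(16) = 31; 31 < 32.
m = 17: σ(17) = 18; 18 < 34.
m = 18: σ(18) = 39; 39 ≥ 36.

m = 18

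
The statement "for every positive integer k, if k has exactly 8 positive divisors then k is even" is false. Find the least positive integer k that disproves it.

Check each positive integer k in order until k has exactly 8 positive divisors but k is odd.
For k = 24, 30, 40, 42, …, 88, 102, 104 the conclusion holds.
k = 105: divisors of 105: 1, 3, 5, 7, 15, 21, 35, 105; 105 is odd.
Hence k = 105 is a counterexample.

k = 105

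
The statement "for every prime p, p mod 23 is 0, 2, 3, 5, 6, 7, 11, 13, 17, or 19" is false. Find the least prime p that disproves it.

Check each prime p in order until the claim fails.
For p = 2, 3, 5, 7, 11, 13, 17, 19, 23, 29 the conclusion holds.
p = 31: 31 mod 23 = 8 — not in {0, 2, 3, 5, 6, 7, 11, 13, 17, 19}.

p = 31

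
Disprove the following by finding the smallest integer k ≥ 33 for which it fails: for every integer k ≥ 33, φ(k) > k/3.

k = 36

Check each integer k ≥ 33 in order until the claim fails.
k = 33: φ(33) = 20 and 33/3 = 11, so φ(33) > 33/3.
k = 34: φ(34) = 16 and 34/3 = 34/3, so φ(34) > 34/3.
k = 35: φ(35) = 24 and 35/3 = 35/3, so φ(35) > 35/3.
k = 36: φ(36) = 12 and 36/3 = 12, so φ(36) ≤ 36/3.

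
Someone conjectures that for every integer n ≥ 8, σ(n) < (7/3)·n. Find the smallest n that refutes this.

n = 12

The first 4 eligible values, up to n = 11, all satisfy the conclusion.
n = 12: σ(12) = 28; 28 ≥ 28.
So n = 12 is the smallest counterexample.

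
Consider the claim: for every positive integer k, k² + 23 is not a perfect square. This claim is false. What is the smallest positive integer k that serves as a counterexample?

k = 11

The first 10 eligible values, up to k = 10, all satisfy the conclusion.
k = 11: 11² + 23 = 144 = 12², a perfect square.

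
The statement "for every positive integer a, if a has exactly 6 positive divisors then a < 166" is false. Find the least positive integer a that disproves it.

a = 171

For a = 12, 18, 20, 28, …, 148, 153, 164 the conclusion holds.
a = 171: τ(171) = 6; 171 ≥ 166.
So a = 171 is the smallest counterexample.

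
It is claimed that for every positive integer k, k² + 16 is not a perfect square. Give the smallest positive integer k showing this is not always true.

k = 3

A counterexample is any positive integer k such that k² + 16 is a perfect square; we check each in order.
For k = 1, 2 the conclusion holds.
k = 3: 3² + 16 = 25 = 5², a perfect square.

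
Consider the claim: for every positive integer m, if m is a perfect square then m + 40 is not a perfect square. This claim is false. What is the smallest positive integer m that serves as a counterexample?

m = 9

For m = 1, 4 the conclusion holds.
m = 9: 9 = 3² and 9 + 40 = 49 = 7².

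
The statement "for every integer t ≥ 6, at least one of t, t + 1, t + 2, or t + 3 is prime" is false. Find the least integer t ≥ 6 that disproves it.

Check each integer t ≥ 6 in order until t, t + 1, t + 2, t + 3 are all composite.
The first 18 eligible values, up to t = 23, all satisfy the conclusion.
t = 24: 24 = 2 × 12; 25 = 5 × 5; 26 = 2 × 13; 27 = 3 × 9 — all composite.
Hence t = 24 is a counterexample.

t = 24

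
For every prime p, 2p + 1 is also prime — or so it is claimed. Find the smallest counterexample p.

Check each prime p in order until 2p + 1 is not prime.
p = 2: 2p + 1 = 5, prime.
p = 3: 2p + 1 = 7, prime.
p = 5: 2p + 1 = 11, prime.
p = 7: 2p + 1 = 15 = 3 × 5, not prime.
So p = 7 is the smallest counterexample.

p = 7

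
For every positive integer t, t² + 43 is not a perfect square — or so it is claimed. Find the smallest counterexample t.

The first 20 eligible values, up to t = 20, all satisfy the conclusion.
t = 21: 21² + 43 = 484 = 22², a perfect square.
Thus t = 21 disproves the claim, and no smaller t works.

t = 21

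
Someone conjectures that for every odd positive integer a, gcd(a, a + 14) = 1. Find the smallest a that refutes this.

A counterexample is any odd positive integer a such that gcd(a, a + 14) > 1; we check each in order.
For a = 1, 3, 5 the conclusion holds.
a = 7: gcd(7, 21) = 7.
Thus a = 7 disproves the claim, and no smaller a works.

a = 7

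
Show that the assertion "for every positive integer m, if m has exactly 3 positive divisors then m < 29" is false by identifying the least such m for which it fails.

m = 49

Check each positive integer m in order until m has exactly 3 positive divisors but the claim fails.
For m = 4, 9, 25 the conclusion holds.
m = 49: τ(49) = 3; 49 ≥ 29.
So m = 49 is the smallest counterexample.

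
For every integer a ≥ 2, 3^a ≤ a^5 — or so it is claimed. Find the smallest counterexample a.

a = 11

We need the least integer a ≥ 2 for which 3^a > a^5.
For a = 2, 3, 4, 5, 6, 7, 8, 9, 10 the conclusion holds.
a = 11: 3^a = 177147 and a^5 = 161051, so 177147 > 161051.
Hence a = 11 is a counterexample.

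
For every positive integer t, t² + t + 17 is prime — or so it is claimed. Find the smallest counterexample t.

t = 16

A counterexample is any positive integer t such that t² + t + 17 is not prime; we check each in order.
For t = 1, 2, 3, 4, …, 13, 14, 15 the conclusion holds.
t = 16: t² + t + 17 = 289 = 17 × 17, composite.
So t = 16 is the smallest counterexample.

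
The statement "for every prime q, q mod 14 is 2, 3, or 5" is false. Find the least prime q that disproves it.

q = 7

Check each prime q in order until the claim fails.
For q = 2, 3, 5 the conclusion holds.
q = 7: 7 mod 14 = 7 — not in {2, 3, 5}.
So q = 7 is the smallest counterexample.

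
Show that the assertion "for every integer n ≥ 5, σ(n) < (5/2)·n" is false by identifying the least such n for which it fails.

Check each integer n ≥ 5 in order until the claim fails.
The first 19 eligible values, up to n = 23, all satisfy the conclusion.
n = 24: σ(24) = 60; 60 ≥ 60.
So n = 24 is the smallest counterexample.

n = 24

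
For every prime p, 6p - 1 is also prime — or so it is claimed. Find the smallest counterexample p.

p = 11

We need the least prime p for which 6p - 1 is not prime.
The first 4 eligible values, up to p = 7, all satisfy the conclusion.
p = 11: 6p - 1 = 65 = 5 × 13, not prime.
Thus p = 11 disproves the claim, and no smaller p works.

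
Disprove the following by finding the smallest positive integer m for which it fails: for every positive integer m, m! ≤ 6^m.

m = 14

The first 13 eligible values, up to m = 13, all satisfy the conclusion.
m = 14: m! = 87178291200 and 6^m = 78364164096, so 87178291200 > 78364164096.
So m = 14 is the smallest counterexample.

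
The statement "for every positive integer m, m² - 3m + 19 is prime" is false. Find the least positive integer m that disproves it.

A counterexample is any positive integer m such that m² - 3m + 19 is not prime; we check each in order.
The first 17 eligible values, up to m = 17, all satisfy the conclusion.
m = 18: m² - 3m + 19 = 289 = 17 × 17, composite.
Hence m = 18 is a counterexample.

m = 18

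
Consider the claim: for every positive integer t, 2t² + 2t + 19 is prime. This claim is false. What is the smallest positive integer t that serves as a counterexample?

t = 18

We need the least positive integer t for which 2t² + 2t + 19 is not prime.
For t = 1, 2, 3, 4, …, 15, 16, 17 the conclusion holds.
t = 18: 2t² + 2t + 19 = 703 = 19 × 37, composite.
So t = 18 is the smallest counterexample.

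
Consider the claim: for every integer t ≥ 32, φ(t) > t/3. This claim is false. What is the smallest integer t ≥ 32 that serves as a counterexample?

Check each integer t ≥ 32 in order until the claim fails.
t = 32: φ(32) = 16 and 32/3 = 32/3, so φ(32) > 32/3.
t = 33: φ(33) = 20 and 33/3 = 11, so φ(33) > 33/3.
t = 34: φ(34) = 16 and 34/3 = 34/3, so φ(34) > 34/3.
t = 35: φ(35) = 24 and 35/3 = 35/3, so φ(35) > 35/3.
t = 36: φ(36) = 12 and 36/3 = 12, so φ(36) ≤ 36/3.
Thus t = 36 disproves the claim, and no smaller t works.

t = 36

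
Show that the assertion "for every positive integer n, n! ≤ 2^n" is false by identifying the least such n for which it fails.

A counterexample is any positive integer n such that n! > 2^n; we check each in order.
n = 1: n! = 1 and 2^n = 2, so 1 ≤ 2.
n = 2: n! = 2 and 2^n = 4, so 2 ≤ 4.
n = 3: n! = 6 and 2^n = 8, so 6 ≤ 8.
n = 4: n! = 24 and 2^n = 16, so 24 > 16.

n = 4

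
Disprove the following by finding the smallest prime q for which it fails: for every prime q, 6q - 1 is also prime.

q = 11

For q = 2, 3, 5, 7 the conclusion holds.
q = 11: 6q - 1 = 65 = 5 × 13, not prime.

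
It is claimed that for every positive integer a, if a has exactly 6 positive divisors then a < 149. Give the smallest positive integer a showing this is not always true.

A counterexample is any positive integer a such that a has exactly 6 positive divisors but the claim fails; we check each in order.
For a = 12, 18, 20, 28, …, 124, 147, 148 the conclusion holds.
a = 153: τ(153) = 6; 153 ≥ 149.

a = 153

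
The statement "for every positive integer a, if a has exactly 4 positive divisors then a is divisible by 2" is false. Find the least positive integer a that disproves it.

We need the least positive integer a for which a has exactly 4 positive divisors but a is not divisible by 2.
The first 4 eligible values, up to a = 14, all satisfy the conclusion.
a = 15: τ(15) = 4; 15 mod 2 = 1.

a = 15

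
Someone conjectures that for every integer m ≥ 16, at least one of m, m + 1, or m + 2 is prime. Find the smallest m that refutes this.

We need the least integer m ≥ 16 for which m, m + 1, m + 2 are all composite.
m = 16: 17 is prime.
m = 17: 17 is prime.
m = 18: 19 is prime.
m = 19: 19 is prime.
m = 20: 20 = 2 × 10; 21 = 3 × 7; 22 = 2 × 11 — all composite.

m = 20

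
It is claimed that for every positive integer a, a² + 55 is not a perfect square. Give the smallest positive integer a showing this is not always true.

A counterexample is any positive integer a such that a² + 55 is a perfect square; we check each in order.
a = 1: 1² + 55 = 56, not a perfect square.
a = 2: 2² + 55 = 59, not a perfect square.
a = 3: 3² + 55 = 64 = 8², a perfect square.
So a = 3 is the smallest counterexample.

a = 3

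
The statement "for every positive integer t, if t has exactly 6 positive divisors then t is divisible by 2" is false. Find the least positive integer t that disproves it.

t = 45

Check each positive integer t in order until t has exactly 6 positive divisors but t is not divisible by 2.
The first 6 eligible values, up to t = 44, all satisfy the conclusion.
t = 45: τ(45) = 6; 45 mod 2 = 1.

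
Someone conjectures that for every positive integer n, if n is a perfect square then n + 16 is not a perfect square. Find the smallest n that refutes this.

Check each positive integer n in order until n is a perfect square but n + 16 is a perfect square.
n = 1: 1 + 16 = 17, not a perfect square.
n = 4: 4 + 16 = 20, not a perfect square.
n = 9: 9 = 3² and 9 + 16 = 25 = 5².

n = 9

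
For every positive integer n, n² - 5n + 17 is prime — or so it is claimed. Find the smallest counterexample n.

n = 13

A counterexample is any positive integer n such that n² - 5n + 17 is not prime; we check each in order.
For n = 1, 2, 3, 4, …, 10, 11, 12 the conclusion holds.
n = 13: n² - 5n + 17 = 121 = 11 × 11, composite.
So n = 13 is the smallest counterexample.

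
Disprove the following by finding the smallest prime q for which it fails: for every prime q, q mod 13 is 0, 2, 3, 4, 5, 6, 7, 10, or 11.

q = 47

For q = 2, 3, 5, 7, …, 37, 41, 43 the conclusion holds.
q = 47: 47 mod 13 = 8 — not in {0, 2, 3, 4, 5, 6, 7, 10, 11}.
So q = 47 is the smallest counterexample.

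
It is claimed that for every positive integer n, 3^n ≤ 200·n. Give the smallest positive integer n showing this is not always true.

A counterexample is any positive integer n such that 3^n > 200·n; we check each in order.
The first 6 eligible values, up to n = 6, all satisfy the conclusion.
n = 7: 3^n = 2187 and 200·n = 1400, so 2187 > 1400.

n = 7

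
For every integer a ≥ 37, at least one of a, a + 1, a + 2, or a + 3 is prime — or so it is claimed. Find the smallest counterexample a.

a = 48

A counterexample is any integer a ≥ 37 such that a, a + 1, a + 2, a + 3 are all composite; we check each in order.
For a = 37, 38, 39, 40, …, 45, 46, 47 the conclusion holds.
a = 48: 48 = 2 × 24; 49 = 7 × 7; 50 = 2 × 25; 51 = 3 × 17 — all composite.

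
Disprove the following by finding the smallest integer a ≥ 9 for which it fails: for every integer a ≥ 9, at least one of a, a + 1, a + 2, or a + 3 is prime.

We need the least integer a ≥ 9 for which a, a + 1, a + 2, a + 3 are all composite.
For a = 9, 10, 11, 12, …, 21, 22, 23 the conclusion holds.
a = 24: 24 = 2 × 12; 25 = 5 × 5; 26 = 2 × 13; 27 = 3 × 9 — all composite.
So a = 24 is the smallest counterexample.

a = 24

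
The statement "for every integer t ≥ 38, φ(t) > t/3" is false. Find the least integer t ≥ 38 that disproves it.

t = 42

t = 38: φ(38) = 18 and 38/3 = 38/3, so φ(38) > 38/3.
t = 39: φ(39) = 24 and 39/3 = 13, so φ(39) > 39/3.
t = 40: φ(40) = 16 and 40/3 = 40/3, so φ(40) > 40/3.
t = 41: φ(41) = 40 and 41/3 = 41/3, so φ(41) > 41/3.
t = 42: φ(42) = 12 and 42/3 = 14, so φ(42) ≤ 42/3.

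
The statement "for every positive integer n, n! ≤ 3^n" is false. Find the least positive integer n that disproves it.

For n = 1, 2, 3, 4, 5, 6 the conclusion holds.
n = 7: n! = 5040 and 3^n = 2187, so 5040 > 2187.

n = 7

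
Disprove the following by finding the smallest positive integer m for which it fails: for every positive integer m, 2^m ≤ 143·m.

m = 11

A counterexample is any positive integer m such that 2^m > 143·m; we check each in order.
The first 10 eligible values, up to m = 10, all satisfy the conclusion.
m = 11: 2^m = 2048 and 143·m = 1573, so 2048 > 1573.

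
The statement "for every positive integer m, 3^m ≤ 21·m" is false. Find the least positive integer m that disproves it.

m = 5

Check each positive integer m in order until 3^m > 21·m.
The first 4 eligible values, up to m = 4, all satisfy the conclusion.
m = 5: 3^m = 243 and 21·m = 105, so 243 > 105.
Hence m = 5 is a counterexample.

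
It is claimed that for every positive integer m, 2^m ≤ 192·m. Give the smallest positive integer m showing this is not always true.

For m = 1, 2, 3, 4, …, 9, 10, 11 the conclusion holds.
m = 12: 2^m = 4096 and 192·m = 2304, so 4096 > 2304.
Hence m = 12 is a counterexample.

m = 12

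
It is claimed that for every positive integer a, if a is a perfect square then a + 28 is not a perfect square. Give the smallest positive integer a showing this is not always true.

a = 36

a = 1: 1 + 28 = 29, not a perfect square.
a = 4: 4 + 28 = 32, not a perfect square.
a = 9: 9 + 28 = 37, not a perfect square.
a = 16: 16 + 28 = 44, not a perfect square.
a = 25: 25 + 28 = 53, not a perfect square.
a = 36: 36 = 6² and 36 + 28 = 64 = 8².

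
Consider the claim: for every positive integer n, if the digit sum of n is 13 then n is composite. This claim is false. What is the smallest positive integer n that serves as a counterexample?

n = 67

We need the least positive integer n for which the digit sum of n is 13 but n is prime.
n = 49: digit sum 13; 49 is composite.
n = 58: digit sum 13; 58 is composite.
n = 67: digit sum 13; 67 is prime, not composite.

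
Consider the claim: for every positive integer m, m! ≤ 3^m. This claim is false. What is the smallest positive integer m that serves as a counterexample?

For m = 1, 2, 3, 4, 5, 6 the conclusion holds.
m = 7: m! = 5040 and 3^m = 2187, so 5040 > 2187.
So m = 7 is the smallest counterexample.

m = 7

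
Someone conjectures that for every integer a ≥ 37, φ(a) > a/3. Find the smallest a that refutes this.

a = 42

For a = 37, 38, 39, 40, 41 the conclusion holds.
a = 42: φ(42) = 12 and 42/3 = 14, so φ(42) ≤ 42/3.
So a = 42 is the smallest counterexample.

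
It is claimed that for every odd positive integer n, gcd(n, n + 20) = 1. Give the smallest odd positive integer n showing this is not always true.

n = 1: gcd(1, 21) = 1.
n = 3: gcd(3, 23) = 1.
n = 5: gcd(5, 25) = 5.

n = 5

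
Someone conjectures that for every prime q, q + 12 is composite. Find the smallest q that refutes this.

A counterexample is any prime q such that q + 12 is prime; we check each in order.
q = 2: q + 12 = 14 = 2 × 7, composite.
q = 3: q + 12 = 15 = 3 × 5, composite.
q = 5: q + 12 = 17, prime — not composite.

q = 5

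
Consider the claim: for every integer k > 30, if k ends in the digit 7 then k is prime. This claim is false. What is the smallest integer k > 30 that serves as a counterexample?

We need the least integer k > 30 for which k ends in the digit 7 but k is not prime.
For k = 37, 47 the conclusion holds.
k = 57: 57 ends in 7; 57 = 3 × 19, composite.
So k = 57 is the smallest counterexample.

k = 57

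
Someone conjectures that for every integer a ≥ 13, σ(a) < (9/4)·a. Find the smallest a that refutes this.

a = 24

A counterexample is any integer a ≥ 13 such that the claim fails; we check each in order.
The first 11 eligible values, up to a = 23, all satisfy the conclusion.
a = 24: σ(24) = 60; 60 ≥ 54.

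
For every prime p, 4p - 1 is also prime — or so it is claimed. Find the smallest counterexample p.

p = 7

We need the least prime p for which 4p - 1 is not prime.
p = 2: 4p - 1 = 7, prime.
p = 3: 4p - 1 = 11, prime.
p = 5: 4p - 1 = 19, prime.
p = 7: 4p - 1 = 27 = 3 × 9, not prime.
Thus p = 7 disproves the claim, and no smaller p works.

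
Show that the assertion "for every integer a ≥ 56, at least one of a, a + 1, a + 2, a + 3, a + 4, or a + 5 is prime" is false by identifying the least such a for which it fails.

The first 34 eligible values, up to a = 89, all satisfy the conclusion.
a = 90: 90 = 2 × 45; 91 = 7 × 13; 92 = 2 × 46; 93 = 3 × 31; 94 = 2 × 47; 95 = 5 × 19 — all composite.
So a = 90 is the smallest counterexample.

a = 90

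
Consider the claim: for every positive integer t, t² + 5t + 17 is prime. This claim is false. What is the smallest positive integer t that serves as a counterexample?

t = 8

The first 7 eligible values, up to t = 7, all satisfy the conclusion.
t = 8: t² + 5t + 17 = 121 = 11 × 11, composite.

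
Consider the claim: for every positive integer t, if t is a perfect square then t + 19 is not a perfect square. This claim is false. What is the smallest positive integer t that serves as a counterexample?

For t = 1, 4, 9, 16, 25, 36, 49, 64 the conclusion holds.
t = 81: 81 = 9² and 81 + 19 = 100 = 10².

t = 81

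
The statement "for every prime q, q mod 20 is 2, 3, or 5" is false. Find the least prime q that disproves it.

We need the least prime q for which the claim fails.
For q = 2, 3, 5 the conclusion holds.
q = 7: 7 mod 20 = 7 — not in {2, 3, 5}.

q = 7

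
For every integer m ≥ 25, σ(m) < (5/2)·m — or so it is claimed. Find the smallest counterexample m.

Check each integer m ≥ 25 in order until the claim fails.
The first 11 eligible values, up to m = 35, all satisfy the conclusion.
m = 36: σ(36) = 91; 91 ≥ 90.
So m = 36 is the smallest counterexample.

m = 36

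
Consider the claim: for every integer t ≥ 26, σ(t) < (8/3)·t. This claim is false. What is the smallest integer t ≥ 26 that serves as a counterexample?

t = 60

Check each integer t ≥ 26 in order until the claim fails.
For t = 26, 27, 28, 29, …, 57, 58, 59 the conclusion holds.
t = 60: σ(60) = 168; 168 ≥ 160.
Thus t = 60 disproves the claim, and no smaller t works.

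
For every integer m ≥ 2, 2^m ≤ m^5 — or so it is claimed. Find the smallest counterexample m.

m = 23

We need the least integer m ≥ 2 for which 2^m > m^5.
For m = 2, 3, 4, 5, …, 20, 21, 22 the conclusion holds.
m = 23: 2^m = 8388608 and m^5 = 6436343, so 8388608 > 6436343.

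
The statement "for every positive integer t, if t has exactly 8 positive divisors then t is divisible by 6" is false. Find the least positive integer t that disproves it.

t = 24: τ(24) = 8; 24 mod 6 = 0.
t = 30: τ(30) = 8; 30 mod 6 = 0.
t = 40: τ(40) = 8; 40 mod 6 = 4.

t = 40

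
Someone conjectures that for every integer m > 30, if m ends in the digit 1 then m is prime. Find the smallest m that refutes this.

m = 51

For m = 31, 41 the conclusion holds.
m = 51: 51 ends in 1; 51 = 3 × 17, composite.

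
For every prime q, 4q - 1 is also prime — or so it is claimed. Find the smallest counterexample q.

q = 7

We need the least prime q for which 4q - 1 is not prime.
For q = 2, 3, 5 the conclusion holds.
q = 7: 4q - 1 = 27 = 3 × 9, not prime.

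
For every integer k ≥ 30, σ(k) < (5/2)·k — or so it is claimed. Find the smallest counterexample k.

Check each integer k ≥ 30 in order until the claim fails.
For k = 30, 31, 32, 33, 34, 35 the conclusion holds.
k = 36: σ(36) = 91; 91 ≥ 90.
Thus k = 36 disproves the claim, and no smaller k works.

k = 36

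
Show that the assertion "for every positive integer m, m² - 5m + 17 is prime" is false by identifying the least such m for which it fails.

m = 13

A counterexample is any positive integer m such that m² - 5m + 17 is not prime; we check each in order.
For m = 1, 2, 3, 4, …, 10, 11, 12 the conclusion holds.
m = 13: m² - 5m + 17 = 121 = 11 × 11, composite.
Hence m = 13 is a counterexample.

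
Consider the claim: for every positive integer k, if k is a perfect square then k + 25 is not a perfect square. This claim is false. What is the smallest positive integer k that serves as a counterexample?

A counterexample is any positive integer k such that k is a perfect square but k + 25 is a perfect square; we check each in order.
For k = 1, 4, 9, 16, …, 81, 100, 121 the conclusion holds.
k = 144: 144 = 12² and 144 + 25 = 169 = 13².

k = 144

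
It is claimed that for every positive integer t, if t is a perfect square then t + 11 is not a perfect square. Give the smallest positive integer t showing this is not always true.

Check each positive integer t in order until t is a perfect square but t + 11 is a perfect square.
The first 4 eligible values, up to t = 16, all satisfy the conclusion.
t = 25: 25 = 5² and 25 + 11 = 36 = 6².

t = 25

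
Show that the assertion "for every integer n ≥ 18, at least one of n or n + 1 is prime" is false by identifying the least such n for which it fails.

A counterexample is any integer n ≥ 18 such that n, n + 1 are both composite; we check each in order.
n = 18: 19 is prime.
n = 19: 19 is prime.
n = 20: 20 = 2 × 10; 21 = 3 × 7 — both composite.
So n = 20 is the smallest counterexample.

n = 20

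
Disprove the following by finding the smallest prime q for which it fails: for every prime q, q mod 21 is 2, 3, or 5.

Check each prime q in order until the claim fails.
For q = 2, 3, 5 the conclusion holds.
q = 7: 7 mod 21 = 7 — not in {2, 3, 5}.

q = 7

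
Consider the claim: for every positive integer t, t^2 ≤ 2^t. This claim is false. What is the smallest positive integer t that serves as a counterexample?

t = 3

Check each positive integer t in order until t^2 > 2^t.
t = 1: t^2 = 1 and 2^t = 2, so 1 ≤ 2.
t = 2: t^2 = 4 and 2^t = 4, so 4 ≤ 4.
t = 3: t^2 = 9 and 2^t = 8, so 9 > 8.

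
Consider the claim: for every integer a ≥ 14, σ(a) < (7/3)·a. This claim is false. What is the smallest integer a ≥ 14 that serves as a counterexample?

A counterexample is any integer a ≥ 14 such that the claim fails; we check each in order.
For a = 14, 15, 16, 17, 18, 19, 20, 21, 22, 23 the conclusion holds.
a = 24: σ(24) = 60; 60 ≥ 56.

a = 24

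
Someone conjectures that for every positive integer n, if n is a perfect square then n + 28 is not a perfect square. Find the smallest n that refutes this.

n = 36

Check each positive integer n in order until n is a perfect square but n + 28 is a perfect square.
The first 5 eligible values, up to n = 25, all satisfy the conclusion.
n = 36: 36 = 6² and 36 + 28 = 64 = 8².
Thus n = 36 disproves the claim, and no smaller n works.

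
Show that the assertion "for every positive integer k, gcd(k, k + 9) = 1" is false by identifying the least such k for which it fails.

k = 3

For k = 1, 2 the conclusion holds.
k = 3: gcd(3, 12) = 3.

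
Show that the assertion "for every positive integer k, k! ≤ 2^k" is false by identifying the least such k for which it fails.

We need the least positive integer k for which k! > 2^k.
For k = 1, 2, 3 the conclusion holds.
k = 4: k! = 24 and 2^k = 16, so 24 > 16.
So k = 4 is the smallest counterexample.

k = 4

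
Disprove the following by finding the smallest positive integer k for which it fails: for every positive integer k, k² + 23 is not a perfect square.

Check each positive integer k in order until k² + 23 is a perfect square.
The first 10 eligible values, up to k = 10, all satisfy the conclusion.
k = 11: 11² + 23 = 144 = 12², a perfect square.
Hence k = 11 is a counterexample.

k = 11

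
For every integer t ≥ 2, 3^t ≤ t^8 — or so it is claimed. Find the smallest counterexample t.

t = 23

The first 21 eligible values, up to t = 22, all satisfy the conclusion.
t = 23: 3^t = 94143178827 and t^8 = 78310985281, so 94143178827 > 78310985281.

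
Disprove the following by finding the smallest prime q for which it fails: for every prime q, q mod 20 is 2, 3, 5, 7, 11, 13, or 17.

q = 2: 2 mod 20 = 2.
q = 3: 3 mod 20 = 3.
q = 5: 5 mod 20 = 5.
q = 7: 7 mod 20 = 7.
q = 11: 11 mod 20 = 11.
q = 13: 13 mod 20 = 13.
q = 17: 17 mod 20 = 17.
q = 19: 19 mod 20 = 19 — not in {2, 3, 5, 7, 11, 13, 17}.

q = 19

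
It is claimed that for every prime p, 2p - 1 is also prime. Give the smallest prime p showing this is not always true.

p = 5

For p = 2, 3 the conclusion holds.
p = 5: 2p - 1 = 9 = 3 × 3, not prime.
Hence p = 5 is a counterexample.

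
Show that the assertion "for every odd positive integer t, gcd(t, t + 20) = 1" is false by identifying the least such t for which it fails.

t = 5

We need the least odd positive integer t for which gcd(t, t + 20) > 1.
t = 1: gcd(1, 21) = 1.
t = 3: gcd(3, 23) = 1.
t = 5: gcd(5, 25) = 5.
Thus t = 5 disproves the claim, and no smaller t works.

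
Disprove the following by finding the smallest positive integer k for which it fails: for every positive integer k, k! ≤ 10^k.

For k = 1, 2, 3, 4, …, 22, 23, 24 the conclusion holds.
k = 25: k! = 15511210043330985984000000 and 10^k = 10000000000000000000000000, so 15511210043330985984000000 > 10000000000000000000000000.

k = 25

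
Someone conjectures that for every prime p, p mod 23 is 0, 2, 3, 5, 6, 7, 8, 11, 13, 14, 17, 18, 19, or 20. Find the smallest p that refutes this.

p = 47

We need the least prime p for which the claim fails.
For p = 2, 3, 5, 7, …, 37, 41, 43 the conclusion holds.
p = 47: 47 mod 23 = 1 — not in {0, 2, 3, 5, 6, 7, 8, 11, 13, 14, 17, 18, 19, 20}.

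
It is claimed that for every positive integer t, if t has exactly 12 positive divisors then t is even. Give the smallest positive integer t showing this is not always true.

t = 315

Check each positive integer t in order until t has exactly 12 positive divisors but t is odd.
For t = 60, 72, 84, 90, …, 294, 306, 308 the conclusion holds.
t = 315: divisors of 315: 12 divisors; 315 is odd.
So t = 315 is the smallest counterexample.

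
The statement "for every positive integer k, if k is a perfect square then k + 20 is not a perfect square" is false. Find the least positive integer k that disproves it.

A counterexample is any positive integer k such that k is a perfect square but k + 20 is a perfect square; we check each in order.
k = 1: 1 + 20 = 21, not a perfect square.
k = 4: 4 + 20 = 24, not a perfect square.
k = 9: 9 + 20 = 29, not a perfect square.
k = 16: 16 = 4² and 16 + 20 = 36 = 6².

k = 16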